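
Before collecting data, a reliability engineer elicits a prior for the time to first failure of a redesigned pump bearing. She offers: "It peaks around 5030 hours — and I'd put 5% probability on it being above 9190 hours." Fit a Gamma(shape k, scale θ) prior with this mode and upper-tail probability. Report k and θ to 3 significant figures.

Gamma(k,θ) with k>1 has mode (k−1)θ, so θ = 5030/(k−1).
Need P(X < 9190) = 0.95 with θ tied to k this way. Start at k = 2, θ = 5030: P(X<9190) ≈ 0.545.
Too low — raise k to concentrate. Iterating converges to k ≈ 8.67.
Then θ = 5030/(8.67−1) ≈ 656.

k ≈ 8.67, θ ≈ 656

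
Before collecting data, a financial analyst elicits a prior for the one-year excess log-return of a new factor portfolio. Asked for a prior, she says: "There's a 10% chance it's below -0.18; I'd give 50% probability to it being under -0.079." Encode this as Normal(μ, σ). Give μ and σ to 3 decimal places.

μ = -0.079, σ = 0.079

For Normal(μ,σ), the p-quantile is μ + z_p·σ. Here z_{0.1} = -1.282, z_{0.5} = 0.
So -0.18 = μ − 1.282σ and -0.079 = μ + 0σ.
Subtracting: σ = (-0.079 − -0.18)/(0 − (-1.282)) = 0.079.
Then μ = -0.18 − (-1.282)·0.079 = -0.079.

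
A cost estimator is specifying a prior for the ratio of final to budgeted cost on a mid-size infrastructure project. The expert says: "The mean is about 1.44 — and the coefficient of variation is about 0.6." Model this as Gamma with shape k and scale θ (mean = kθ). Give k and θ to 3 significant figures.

k ≈ 2.78, θ ≈ 0.518

For Gamma(k, scale θ): mean = kθ, variance = kθ², so CV = 1/√k.
CV = 0.6, hence k = 1/CV² = 2.78.
Then θ = mean/k = 1.44/2.78 = 0.518.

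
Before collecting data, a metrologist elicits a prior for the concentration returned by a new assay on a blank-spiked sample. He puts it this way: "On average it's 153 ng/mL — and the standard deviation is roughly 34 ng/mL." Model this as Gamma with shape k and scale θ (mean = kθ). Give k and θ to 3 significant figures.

k ≈ 20.2, θ ≈ 7.56

For Gamma(k, scale θ): mean = kθ, variance = kθ², so CV = 1/√k.
CV = SD/mean = 34/153 = 0.2222, hence k = 1/CV² = 20.2.
Then θ = mean/k = 153/20.2 = 7.56.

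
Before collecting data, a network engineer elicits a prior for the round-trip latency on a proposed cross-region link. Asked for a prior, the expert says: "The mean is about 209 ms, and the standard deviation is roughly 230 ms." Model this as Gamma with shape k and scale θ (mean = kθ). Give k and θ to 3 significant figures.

For Gamma(k, scale θ): mean = kθ, variance = kθ², so CV = 1/√k.
CV = SD/mean = 230/209 = 1.1, hence k = 1/CV² = 0.826.
Then θ = mean/k = 209/0.826 = 253.

k ≈ 0.826, θ ≈ 253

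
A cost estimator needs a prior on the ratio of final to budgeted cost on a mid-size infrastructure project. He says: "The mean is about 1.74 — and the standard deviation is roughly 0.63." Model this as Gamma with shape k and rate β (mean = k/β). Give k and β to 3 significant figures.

For Gamma(k, rate β): mean = k/β, variance = k/β², so CV = 1/√k.
CV = SD/mean = 0.63/1.74 = 0.3621, hence k = 1/CV² = 7.63.
Then β = k/mean = 7.63/1.74 = 4.38.

k ≈ 7.63, β ≈ 4.38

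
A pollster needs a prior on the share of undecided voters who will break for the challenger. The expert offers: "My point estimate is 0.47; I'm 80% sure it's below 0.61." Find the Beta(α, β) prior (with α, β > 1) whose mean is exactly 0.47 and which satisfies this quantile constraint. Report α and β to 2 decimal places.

α ≈ 4.25, β ≈ 4.80

With mean 0.47 fixed, write α = 0.47s, β = 0.53s where s = α+β.
Need P(θ < 0.61) = 0.8 under Beta(0.47s, 0.53s). Normal approximation: (q−m)/√(m(1−m)/s) ≈ z_{0.8} = 0.842, so s ≈ 0.47·0.53·(0.842)²/(0.61−0.47)² = 9.0.
At s = 9.0: P(θ<0.61) ≈ 0.799. Adjusting to match 0.8 gives s ≈ 9.05.
So α = 0.47·9.05 ≈ 4.25, β = 0.53·9.05 ≈ 4.80.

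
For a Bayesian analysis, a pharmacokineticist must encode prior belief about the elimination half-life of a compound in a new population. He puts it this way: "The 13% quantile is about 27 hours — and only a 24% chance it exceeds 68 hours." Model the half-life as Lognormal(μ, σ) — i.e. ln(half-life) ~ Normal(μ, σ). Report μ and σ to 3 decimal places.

μ ≈ 3.864, σ ≈ 0.504

If T ~ Lognormal(μ,σ) then ln T ~ Normal(μ,σ), so the p-quantile of ln T is μ + z_p·σ.
ln(27) = 3.296 and ln(68) = 4.22; z_{0.13} = -1.126, z_{0.76} = 0.7063.
σ = (4.22 − 3.296)/(0.7063 − (-1.126)) = 0.504.
μ = 3.296 − (-1.126)·0.504 = 3.864.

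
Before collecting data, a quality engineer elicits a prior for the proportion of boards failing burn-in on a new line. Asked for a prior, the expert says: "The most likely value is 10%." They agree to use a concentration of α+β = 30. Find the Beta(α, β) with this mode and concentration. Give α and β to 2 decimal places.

For α,β > 1 the Beta mode is (α−1)/(α+β−2). With α+β = 30, the mode is (α−1)/28.
Set (α−1)/28 = 0.1 → α = 1 + 0.1·28 = 3.80.
β = 30 − α = 26.20.

α = 3.80, β = 26.20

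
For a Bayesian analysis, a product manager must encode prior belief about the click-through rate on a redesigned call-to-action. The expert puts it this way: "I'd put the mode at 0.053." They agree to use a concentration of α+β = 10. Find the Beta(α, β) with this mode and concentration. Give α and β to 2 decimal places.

For α,β > 1 the Beta mode is (α−1)/(α+β−2). With α+β = 10, the mode is (α−1)/8.
Set (α−1)/8 = 0.053 → α = 1 + 0.053·8 = 1.42.
β = 10 − α = 8.58.

α = 1.42, β = 8.58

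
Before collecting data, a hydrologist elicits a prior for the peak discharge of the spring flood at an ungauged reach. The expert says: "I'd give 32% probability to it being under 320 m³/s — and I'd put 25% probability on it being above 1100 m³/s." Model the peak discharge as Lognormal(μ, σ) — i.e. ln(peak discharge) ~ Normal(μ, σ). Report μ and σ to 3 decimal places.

If T ~ Lognormal(μ,σ) then ln T ~ Normal(μ,σ), so the p-quantile of ln T is μ + z_p·σ.
ln(320) = 5.768 and ln(1100) = 7.003; z_{0.32} = -0.4677, z_{0.75} = 0.6745.
σ = (7.003 − 5.768)/(0.6745 − (-0.4677)) = 1.081.
μ = 5.768 − (-0.4677)·1.081 = 6.274.

μ ≈ 6.274, σ ≈ 1.081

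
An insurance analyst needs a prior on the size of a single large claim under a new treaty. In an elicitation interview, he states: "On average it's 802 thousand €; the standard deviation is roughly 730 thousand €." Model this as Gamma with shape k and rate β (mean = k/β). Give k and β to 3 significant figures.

For Gamma(k, rate β): mean = k/β, variance = k/β², so CV = 1/√k.
CV = SD/mean = 730/802 = 0.9102, hence k = 1/CV² = 1.21.
Then β = k/mean = 1.21/802 = 0.0015.

k ≈ 1.21, β ≈ 0.0015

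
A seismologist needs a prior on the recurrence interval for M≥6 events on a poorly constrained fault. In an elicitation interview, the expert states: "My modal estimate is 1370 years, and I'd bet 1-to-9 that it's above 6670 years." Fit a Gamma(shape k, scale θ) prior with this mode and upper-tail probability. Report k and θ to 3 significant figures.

k ≈ 1.71, θ ≈ 1930

Gamma(k,θ) with k>1 has mode (k−1)θ, so θ = 1370/(k−1).
Need P(X < 6670) = 0.9 with θ tied to k this way. Start at k = 2, θ = 1370: P(X<6670) ≈ 0.955.
Too high — lower k to spread out. Iterating converges to k ≈ 1.71.
Then θ = 1370/(1.71−1) ≈ 1930.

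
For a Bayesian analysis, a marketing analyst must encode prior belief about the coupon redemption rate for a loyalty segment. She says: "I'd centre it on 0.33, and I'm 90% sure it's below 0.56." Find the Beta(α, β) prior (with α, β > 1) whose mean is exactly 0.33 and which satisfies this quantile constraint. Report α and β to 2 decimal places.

α ≈ 2.35, β ≈ 4.76

With mean 0.33 fixed, write α = 0.33s, β = 0.67s where s = α+β.
Need P(θ < 0.56) = 0.9 under Beta(0.33s, 0.67s). Normal approximation: (q−m)/√(m(1−m)/s) ≈ z_{0.9} = 1.28, so s ≈ 0.33·0.67·(1.28)²/(0.56−0.33)² = 6.9.
At s = 6.9: P(θ<0.56) ≈ 0.896. Adjusting to match 0.9 gives s ≈ 7.11.
So α = 0.33·7.11 ≈ 2.35, β = 0.67·7.11 ≈ 4.76.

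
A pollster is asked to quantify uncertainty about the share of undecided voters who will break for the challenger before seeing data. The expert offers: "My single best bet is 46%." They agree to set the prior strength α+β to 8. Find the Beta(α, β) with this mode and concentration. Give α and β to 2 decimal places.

α = 3.76, β = 4.24

For α,β > 1 the Beta mode is (α−1)/(α+β−2). With α+β = 8, the mode is (α−1)/6.
Set (α−1)/6 = 0.46 → α = 1 + 0.46·6 = 3.76.
β = 8 − α = 4.24.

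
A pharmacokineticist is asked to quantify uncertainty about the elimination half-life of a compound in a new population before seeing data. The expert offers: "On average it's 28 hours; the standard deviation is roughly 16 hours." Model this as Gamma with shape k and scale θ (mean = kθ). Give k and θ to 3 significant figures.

k ≈ 3.06, θ ≈ 9.14

For Gamma(k, scale θ): mean = kθ, variance = kθ², so CV = 1/√k.
CV = SD/mean = 16/28 = 0.5714, hence k = 1/CV² = 3.06.
Then θ = mean/k = 28/3.06 = 9.14.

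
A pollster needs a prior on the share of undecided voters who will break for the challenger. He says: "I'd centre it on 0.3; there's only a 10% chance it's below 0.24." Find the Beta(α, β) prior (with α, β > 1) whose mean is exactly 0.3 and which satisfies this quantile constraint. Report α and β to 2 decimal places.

α ≈ 27.69, β ≈ 64.62

With mean 0.3 fixed, write α = 0.3s, β = 0.7s where s = α+β.
Need P(θ < 0.24) = 0.1 under Beta(0.3s, 0.7s). Normal approximation: (q−m)/√(m(1−m)/s) ≈ z_{0.1} = -1.28, so s ≈ 0.3·0.7·(-1.28)²/(0.24−0.3)² = 95.8.
At s = 95.8: P(θ<0.24) ≈ 0.096. Adjusting to match 0.1 gives s ≈ 92.31.
So α = 0.3·92.31 ≈ 27.69, β = 0.7·92.31 ≈ 64.62.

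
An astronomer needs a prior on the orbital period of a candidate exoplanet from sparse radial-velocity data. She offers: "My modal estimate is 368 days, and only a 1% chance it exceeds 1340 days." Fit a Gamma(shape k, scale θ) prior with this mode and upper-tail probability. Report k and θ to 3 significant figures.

Gamma(k,θ) with k>1 has mode (k−1)θ, so θ = 368/(k−1).
Need P(X < 1340) = 0.99 with θ tied to k this way. Start at k = 2, θ = 368: P(X<1340) ≈ 0.878.
Too low — raise k to concentrate. Iterating converges to k ≈ 3.57.
Then θ = 368/(3.57−1) ≈ 143.

k ≈ 3.57, θ ≈ 143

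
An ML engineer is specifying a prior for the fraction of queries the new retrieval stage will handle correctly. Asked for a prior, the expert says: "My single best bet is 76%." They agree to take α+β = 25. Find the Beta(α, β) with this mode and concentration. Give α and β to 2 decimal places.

For α,β > 1 the Beta mode is (α−1)/(α+β−2). With α+β = 25, the mode is (α−1)/23.
Set (α−1)/23 = 0.76 → α = 1 + 0.76·23 = 18.48.
β = 25 − α = 6.52.

α = 18.48, β = 6.52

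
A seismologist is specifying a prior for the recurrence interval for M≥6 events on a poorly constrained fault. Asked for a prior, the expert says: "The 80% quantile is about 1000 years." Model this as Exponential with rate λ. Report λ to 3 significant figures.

λ ≈ 0.00161

P(T < 1000.0) = 1 − e^(−λ·1000.0) = 0.8, so λ = −ln(1−0.8)/1000.0 = −ln(0.2)/1000.0 = 0.00161.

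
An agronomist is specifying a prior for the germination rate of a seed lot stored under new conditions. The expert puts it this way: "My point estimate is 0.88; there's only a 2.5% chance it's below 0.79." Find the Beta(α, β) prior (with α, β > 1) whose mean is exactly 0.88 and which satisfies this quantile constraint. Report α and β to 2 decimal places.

With mean 0.88 fixed, write α = 0.88s, β = 0.12s where s = α+β.
Need P(θ < 0.79) = 0.025 under Beta(0.88s, 0.12s). Normal approximation: (q−m)/√(m(1−m)/s) ≈ z_{0.025} = -1.96, so s ≈ 0.88·0.12·(-1.96)²/(0.79−0.88)² = 50.1.
At s = 50.1: P(θ<0.79) ≈ 0.039. Adjusting to match 0.025 gives s ≈ 63.15.
So α = 0.88·63.15 ≈ 55.58, β = 0.12·63.15 ≈ 7.58.

α ≈ 55.58, β ≈ 7.58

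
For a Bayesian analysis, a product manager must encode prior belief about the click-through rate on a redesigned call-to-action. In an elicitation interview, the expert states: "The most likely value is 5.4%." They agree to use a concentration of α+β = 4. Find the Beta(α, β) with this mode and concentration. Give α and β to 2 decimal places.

α = 1.11, β = 2.89

For α,β > 1 the Beta mode is (α−1)/(α+β−2). With α+β = 4, the mode is (α−1)/2.
Set (α−1)/2 = 0.054 → α = 1 + 0.054·2 = 1.11.
β = 4 − α = 2.89.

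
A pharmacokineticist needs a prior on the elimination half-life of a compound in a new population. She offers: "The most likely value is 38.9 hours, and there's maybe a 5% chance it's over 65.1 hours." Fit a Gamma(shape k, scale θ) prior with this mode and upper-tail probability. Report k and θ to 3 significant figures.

Gamma(k,θ) with k>1 has mode (k−1)θ, so θ = 38.9/(k−1).
Need P(X < 65.1) = 0.95 with θ tied to k this way. Start at k = 2, θ = 38.9: P(X<65.1) ≈ 0.498.
Too low — raise k to concentrate. Iterating converges to k ≈ 11.5.
Then θ = 38.9/(11.5−1) ≈ 3.69.

k ≈ 11.5, θ ≈ 3.69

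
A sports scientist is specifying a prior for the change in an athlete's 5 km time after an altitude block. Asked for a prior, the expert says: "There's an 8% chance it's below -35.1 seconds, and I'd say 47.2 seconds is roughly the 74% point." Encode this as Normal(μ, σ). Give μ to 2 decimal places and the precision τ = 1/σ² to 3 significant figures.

The p-quantile of Normal(μ,σ) is μ + z_p·σ, with z_{0.08} = -1.405 and z_{0.74} = 0.6433.
Eliminate σ: μ = (z₂·x₁ − z₁·x₂)/(z₂ − z₁) = (0.6433·-35.1 − (-1.405)·47.2)/2.048 = 21.35.
Then σ = (x₂ − x₁)/(z₂ − z₁) = (47.2 − -35.1)/2.048 = 40.18.
Precision τ = 1/σ² = 1/40.18² = 0.000619.

μ = 21.35, τ = 0.000619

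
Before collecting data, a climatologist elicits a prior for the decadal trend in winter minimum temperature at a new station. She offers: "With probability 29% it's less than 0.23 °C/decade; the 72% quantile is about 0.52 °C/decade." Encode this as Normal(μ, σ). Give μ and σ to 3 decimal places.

The p-quantile of Normal(μ,σ) is μ + z_p·σ, with z_{0.29} = -0.5534 and z_{0.72} = 0.5828.
Eliminate σ: μ = (z₂·x₁ − z₁·x₂)/(z₂ − z₁) = (0.5828·0.23 − (-0.5534)·0.52)/1.136 = 0.371.
Then σ = (x₂ − x₁)/(z₂ − z₁) = (0.52 − 0.23)/1.136 = 0.255.

μ = 0.371, σ = 0.255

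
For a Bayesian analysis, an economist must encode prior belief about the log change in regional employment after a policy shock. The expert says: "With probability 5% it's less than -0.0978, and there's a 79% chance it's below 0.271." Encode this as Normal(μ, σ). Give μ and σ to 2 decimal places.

μ = 0.15, σ = 0.15

The p-quantile of Normal(μ,σ) is μ + z_p·σ, with z_{0.05} = -1.645 and z_{0.79} = 0.8064.
Eliminate σ: μ = (z₂·x₁ − z₁·x₂)/(z₂ − z₁) = (0.8064·-0.0978 − (-1.645)·0.271)/2.451 = 0.15.
Then σ = (x₂ − x₁)/(z₂ − z₁) = (0.271 − -0.0978)/2.451 = 0.15.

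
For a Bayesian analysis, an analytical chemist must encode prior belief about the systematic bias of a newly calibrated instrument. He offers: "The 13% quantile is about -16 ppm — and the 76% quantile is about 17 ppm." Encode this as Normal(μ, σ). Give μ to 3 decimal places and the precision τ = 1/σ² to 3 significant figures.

μ = 4.282, τ = 0.00308

For Normal(μ,σ), the p-quantile is μ + z_p·σ. Here z_{0.13} = -1.126, z_{0.76} = 0.7063.
So -16 = μ − 1.126σ and 17 = μ + 0.7063σ.
Subtracting: σ = (17 − -16)/(0.7063 − (-1.126)) = 18.006.
Then μ = -16 − (-1.126)·18.006 = 4.282.
Precision τ = 1/σ² = 1/18.01² = 0.00308.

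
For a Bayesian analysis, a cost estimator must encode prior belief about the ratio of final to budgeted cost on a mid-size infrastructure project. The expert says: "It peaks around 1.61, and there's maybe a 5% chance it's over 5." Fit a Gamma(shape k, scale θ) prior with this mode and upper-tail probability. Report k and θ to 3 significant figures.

k ≈ 3.05, θ ≈ 0.784

Gamma(k,θ) with k>1 has mode (k−1)θ, so θ = 1.61/(k−1).
Need P(X < 5) = 0.95 with θ tied to k this way. Start at k = 2, θ = 1.61: P(X<5) ≈ 0.816.
Too low — raise k to concentrate. Iterating converges to k ≈ 3.05.
Then θ = 1.61/(3.05−1) ≈ 0.784.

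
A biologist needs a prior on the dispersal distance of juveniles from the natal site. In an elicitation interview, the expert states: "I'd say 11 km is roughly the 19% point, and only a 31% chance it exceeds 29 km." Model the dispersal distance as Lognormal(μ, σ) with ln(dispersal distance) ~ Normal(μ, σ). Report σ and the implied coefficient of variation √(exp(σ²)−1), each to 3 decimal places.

If T ~ Lognormal(μ,σ) then ln T ~ Normal(μ,σ), so the p-quantile of ln T is μ + z_p·σ.
ln(11) = 2.398 and ln(29) = 3.367; z_{0.19} = -0.8779, z_{0.69} = 0.4959.
σ = (3.367 − 2.398)/(0.4959 − (-0.8779)) = 0.706.
μ = 2.398 − (-0.8779)·0.706 = 3.017.
CV = √(exp(σ²)−1) = √(exp(0.4980)−1) = 0.803.

σ ≈ 0.706, CV ≈ 0.803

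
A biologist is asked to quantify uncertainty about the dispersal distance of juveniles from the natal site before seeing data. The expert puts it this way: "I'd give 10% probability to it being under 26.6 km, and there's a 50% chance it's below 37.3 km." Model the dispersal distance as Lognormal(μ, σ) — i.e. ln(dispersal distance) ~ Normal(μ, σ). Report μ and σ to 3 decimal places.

If T ~ Lognormal(μ,σ) then ln T ~ Normal(μ,σ), so the p-quantile of ln T is μ + z_p·σ.
ln(26.6) = 3.281 and ln(37.3) = 3.619; z_{0.1} = -1.282, z_{0.5} = 0.
σ = (3.619 − 3.281)/(0 − (-1.282)) = 0.264.
μ = 3.281 − (-1.282)·0.264 = 3.619.

μ ≈ 3.619, σ ≈ 0.264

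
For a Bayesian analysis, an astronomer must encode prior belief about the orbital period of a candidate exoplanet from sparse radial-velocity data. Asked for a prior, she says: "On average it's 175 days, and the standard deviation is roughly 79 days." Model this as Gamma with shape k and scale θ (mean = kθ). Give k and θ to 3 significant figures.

For Gamma(k, scale θ): mean = kθ, variance = kθ², so CV = 1/√k.
CV = SD/mean = 79/175 = 0.4514, hence k = 1/CV² = 4.91.
Then θ = mean/k = 175/4.91 = 35.7.

k ≈ 4.91, θ ≈ 35.7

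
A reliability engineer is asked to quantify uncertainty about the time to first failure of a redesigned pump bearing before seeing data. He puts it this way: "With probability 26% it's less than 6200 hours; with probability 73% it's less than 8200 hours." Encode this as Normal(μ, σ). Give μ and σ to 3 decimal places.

For Normal(μ,σ), the p-quantile is μ + z_p·σ. Here z_{0.26} = -0.6433, z_{0.73} = 0.6128.
So 6200 = μ − 0.6433σ and 8200 = μ + 0.6128σ.
Subtracting: σ = (8200 − 6200)/(0.6128 − (-0.6433)) = 1592.156.
Then μ = 6200 − (-0.6433)·1592.156 = 7224.306.

μ = 7224.306, σ = 1592.156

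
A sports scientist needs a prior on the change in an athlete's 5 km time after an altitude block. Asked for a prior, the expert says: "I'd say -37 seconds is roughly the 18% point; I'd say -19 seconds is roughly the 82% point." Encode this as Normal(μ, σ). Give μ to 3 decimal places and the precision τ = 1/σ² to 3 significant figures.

μ = -28.000, τ = 0.0103

The p-quantile of Normal(μ,σ) is μ + z_p·σ, with z_{0.18} = -0.9154 and z_{0.82} = 0.9154.
Eliminate σ: μ = (z₂·x₁ − z₁·x₂)/(z₂ − z₁) = (0.9154·-37 − (-0.9154)·-19)/1.831 = -28.000.
Then σ = (x₂ − x₁)/(z₂ − z₁) = (-19 − -37)/1.831 = 9.832.
Precision τ = 1/σ² = 1/9.832² = 0.0103.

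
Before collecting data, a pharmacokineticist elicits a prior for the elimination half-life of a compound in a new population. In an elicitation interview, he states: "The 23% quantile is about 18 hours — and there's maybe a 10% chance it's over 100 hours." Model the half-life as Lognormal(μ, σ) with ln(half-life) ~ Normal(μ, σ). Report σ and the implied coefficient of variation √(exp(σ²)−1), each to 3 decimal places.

If T ~ Lognormal(μ,σ) then ln T ~ Normal(μ,σ), so the p-quantile of ln T is μ + z_p·σ.
ln(18) = 2.89 and ln(100) = 4.605; z_{0.23} = -0.7388, z_{0.9} = 1.282.
σ = (4.605 − 2.89)/(1.282 − (-0.7388)) = 0.849.
μ = 2.89 − (-0.7388)·0.849 = 3.517.
CV = √(exp(σ²)−1) = √(exp(0.7204)−1) = 1.027.

σ ≈ 0.849, CV ≈ 1.027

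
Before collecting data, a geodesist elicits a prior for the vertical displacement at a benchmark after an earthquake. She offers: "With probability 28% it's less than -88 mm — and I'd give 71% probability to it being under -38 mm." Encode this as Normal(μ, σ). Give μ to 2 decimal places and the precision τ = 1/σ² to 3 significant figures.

μ = -62.35, τ = 0.000516

The p-quantile of Normal(μ,σ) is μ + z_p·σ, with z_{0.28} = -0.5828 and z_{0.71} = 0.5534.
Eliminate σ: μ = (z₂·x₁ − z₁·x₂)/(z₂ − z₁) = (0.5534·-88 − (-0.5828)·-38)/1.136 = -62.35.
Then σ = (x₂ − x₁)/(z₂ − z₁) = (-38 − -88)/1.136 = 44.01.
Precision τ = 1/σ² = 1/44.01² = 0.000516.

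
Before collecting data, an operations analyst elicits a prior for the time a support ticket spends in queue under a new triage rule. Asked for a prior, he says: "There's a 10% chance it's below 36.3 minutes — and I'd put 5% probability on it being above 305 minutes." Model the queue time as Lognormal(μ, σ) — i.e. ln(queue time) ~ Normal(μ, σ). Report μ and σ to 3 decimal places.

If T ~ Lognormal(μ,σ) then ln T ~ Normal(μ,σ), so the p-quantile of ln T is μ + z_p·σ.
ln(36.3) = 3.592 and ln(305) = 5.72; z_{0.1} = -1.282, z_{0.95} = 1.645.
σ = (5.72 − 3.592)/(1.645 − (-1.282)) = 0.727.
μ = 3.592 − (-1.282)·0.727 = 4.524.

μ ≈ 4.524, σ ≈ 0.727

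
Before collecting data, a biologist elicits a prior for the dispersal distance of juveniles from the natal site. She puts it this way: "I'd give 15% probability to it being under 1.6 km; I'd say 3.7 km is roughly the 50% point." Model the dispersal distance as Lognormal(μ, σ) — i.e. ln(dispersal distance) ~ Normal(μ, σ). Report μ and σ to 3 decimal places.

μ ≈ 1.308, σ ≈ 0.809

If T ~ Lognormal(μ,σ) then ln T ~ Normal(μ,σ), so the p-quantile of ln T is μ + z_p·σ.
ln(1.6) = 0.47 and ln(3.7) = 1.308; z_{0.15} = -1.036, z_{0.5} = 0.
σ = (1.308 − 0.47)/(0 − (-1.036)) = 0.809.
μ = 0.47 − (-1.036)·0.809 = 1.308.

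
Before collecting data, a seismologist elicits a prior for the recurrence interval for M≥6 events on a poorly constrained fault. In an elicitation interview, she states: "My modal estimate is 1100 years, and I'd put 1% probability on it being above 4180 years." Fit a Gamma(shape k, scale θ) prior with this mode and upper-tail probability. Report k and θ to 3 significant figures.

Gamma(k,θ) with k>1 has mode (k−1)θ, so θ = 1100/(k−1).
Need P(X < 4180) = 0.99 with θ tied to k this way. Start at k = 2, θ = 1100: P(X<4180) ≈ 0.893.
Too low — raise k to concentrate. Iterating converges to k ≈ 3.38.
Then θ = 1100/(3.38−1) ≈ 463.

k ≈ 3.38, θ ≈ 463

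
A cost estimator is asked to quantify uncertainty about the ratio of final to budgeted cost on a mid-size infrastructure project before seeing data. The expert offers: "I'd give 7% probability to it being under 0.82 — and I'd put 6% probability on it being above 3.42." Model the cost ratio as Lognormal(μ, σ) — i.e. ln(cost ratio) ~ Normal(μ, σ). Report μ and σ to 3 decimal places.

If T ~ Lognormal(μ,σ) then ln T ~ Normal(μ,σ), so the p-quantile of ln T is μ + z_p·σ.
ln(0.82) = -0.1985 and ln(3.42) = 1.23; z_{0.07} = -1.476, z_{0.94} = 1.555.
σ = (1.23 − -0.1985)/(1.555 − (-1.476)) = 0.471.
μ = -0.1985 − (-1.476)·0.471 = 0.497.

μ ≈ 0.497, σ ≈ 0.471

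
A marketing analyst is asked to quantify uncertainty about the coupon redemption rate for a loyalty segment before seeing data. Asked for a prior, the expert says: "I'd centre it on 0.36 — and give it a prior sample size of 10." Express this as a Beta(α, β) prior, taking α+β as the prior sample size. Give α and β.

α = 3.6, β = 6.4

Under the effective-sample-size interpretation, Beta(α, β) has prior mean α/(α+β) and prior sample size α+β.
So α+β = 10 and α/(α+β) = 0.36, giving α = 0.36·10 = 3.6 and β = 10 − 3.6 = 6.4.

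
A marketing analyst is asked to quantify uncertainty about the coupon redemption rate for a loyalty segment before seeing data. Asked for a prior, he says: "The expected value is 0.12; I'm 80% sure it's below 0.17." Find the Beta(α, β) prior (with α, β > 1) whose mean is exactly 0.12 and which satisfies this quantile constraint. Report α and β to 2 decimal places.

α ≈ 3.00, β ≈ 21.97

With mean 0.12 fixed, write α = 0.12s, β = 0.88s where s = α+β.
Need P(θ < 0.17) = 0.8 under Beta(0.12s, 0.88s). Normal approximation: (q−m)/√(m(1−m)/s) ≈ z_{0.8} = 0.842, so s ≈ 0.12·0.88·(0.842)²/(0.17−0.12)² = 29.9.
At s = 29.9: P(θ<0.17) ≈ 0.815. Adjusting to match 0.8 gives s ≈ 24.96.
So α = 0.12·24.96 ≈ 3.00, β = 0.88·24.96 ≈ 21.97.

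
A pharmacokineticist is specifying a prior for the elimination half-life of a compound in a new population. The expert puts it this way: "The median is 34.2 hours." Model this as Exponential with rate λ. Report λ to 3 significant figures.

Exponential median = ln 2 / λ, so λ = ln 2 / 34.2 = 0.0203.

λ ≈ 0.0203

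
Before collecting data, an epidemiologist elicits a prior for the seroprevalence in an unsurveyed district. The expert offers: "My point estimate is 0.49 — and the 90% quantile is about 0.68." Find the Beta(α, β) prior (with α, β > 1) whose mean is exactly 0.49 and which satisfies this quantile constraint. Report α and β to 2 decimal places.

α ≈ 5.42, β ≈ 5.64

With mean 0.49 fixed, write α = 0.49s, β = 0.51s where s = α+β.
Need P(θ < 0.68) = 0.9 under Beta(0.49s, 0.51s). Normal approximation: (q−m)/√(m(1−m)/s) ≈ z_{0.9} = 1.28, so s ≈ 0.49·0.51·(1.28)²/(0.68−0.49)² = 11.4.
At s = 11.4: P(θ<0.68) ≈ 0.903. Adjusting to match 0.9 gives s ≈ 11.06.
So α = 0.49·11.06 ≈ 5.42, β = 0.51·11.06 ≈ 5.64.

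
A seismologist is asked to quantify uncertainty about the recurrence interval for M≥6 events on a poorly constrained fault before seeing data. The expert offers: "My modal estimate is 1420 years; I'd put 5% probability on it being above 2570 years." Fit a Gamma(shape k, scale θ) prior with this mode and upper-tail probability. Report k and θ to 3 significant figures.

k ≈ 8.92, θ ≈ 179

Gamma(k,θ) with k>1 has mode (k−1)θ, so θ = 1420/(k−1).
Need P(X < 2570) = 0.95 with θ tied to k this way. Start at k = 2, θ = 1420: P(X<2570) ≈ 0.540.
Too low — raise k to concentrate. Iterating converges to k ≈ 8.92.
Then θ = 1420/(8.92−1) ≈ 179.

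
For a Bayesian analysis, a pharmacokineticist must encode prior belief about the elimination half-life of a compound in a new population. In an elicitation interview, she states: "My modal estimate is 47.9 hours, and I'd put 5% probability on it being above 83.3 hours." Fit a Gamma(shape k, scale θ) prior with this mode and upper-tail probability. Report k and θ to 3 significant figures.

k ≈ 10.1, θ ≈ 5.26

Gamma(k,θ) with k>1 has mode (k−1)θ, so θ = 47.9/(k−1).
Need P(X < 83.3) = 0.95 with θ tied to k this way. Start at k = 2, θ = 47.9: P(X<83.3) ≈ 0.519.
Too low — raise k to concentrate. Iterating converges to k ≈ 10.1.
Then θ = 47.9/(10.1−1) ≈ 5.26.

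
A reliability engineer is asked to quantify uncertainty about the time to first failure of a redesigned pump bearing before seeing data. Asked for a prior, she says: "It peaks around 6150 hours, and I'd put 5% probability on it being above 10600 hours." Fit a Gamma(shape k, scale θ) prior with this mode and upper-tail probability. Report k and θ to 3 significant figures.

k ≈ 10.4, θ ≈ 653

Gamma(k,θ) with k>1 has mode (k−1)θ, so θ = 6150/(k−1).
Need P(X < 10600) = 0.95 with θ tied to k this way. Start at k = 2, θ = 6150: P(X<10600) ≈ 0.514.
Too low — raise k to concentrate. Iterating converges to k ≈ 10.4.
Then θ = 6150/(10.4−1) ≈ 653.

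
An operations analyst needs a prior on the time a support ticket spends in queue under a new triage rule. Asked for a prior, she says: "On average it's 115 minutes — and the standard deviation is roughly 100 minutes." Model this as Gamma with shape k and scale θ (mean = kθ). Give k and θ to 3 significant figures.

k ≈ 1.32, θ ≈ 87

For Gamma(k, scale θ): mean = kθ, variance = kθ², so CV = 1/√k.
CV = SD/mean = 100/115 = 0.8696, hence k = 1/CV² = 1.32.
Then θ = mean/k = 115/1.32 = 87.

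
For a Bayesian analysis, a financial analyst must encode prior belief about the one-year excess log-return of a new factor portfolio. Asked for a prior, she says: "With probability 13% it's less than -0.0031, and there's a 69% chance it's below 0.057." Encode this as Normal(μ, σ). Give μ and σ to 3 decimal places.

The p-quantile of Normal(μ,σ) is μ + z_p·σ, with z_{0.13} = -1.126 and z_{0.69} = 0.4959.
Eliminate σ: μ = (z₂·x₁ − z₁·x₂)/(z₂ − z₁) = (0.4959·-0.0031 − (-1.126)·0.057)/1.622 = 0.039.
Then σ = (x₂ − x₁)/(z₂ − z₁) = (0.057 − -0.0031)/1.622 = 0.037.

μ = 0.039, σ = 0.037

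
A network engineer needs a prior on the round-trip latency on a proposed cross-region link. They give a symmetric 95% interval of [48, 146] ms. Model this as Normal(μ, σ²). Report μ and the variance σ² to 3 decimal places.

A symmetric 95% interval runs μ ± z·σ with z = 1.96.
Half-width = 49, so σ = 49/1.96 = 25.0005 and σ² = 625.023.
μ is the interval midpoint, 97.000.

μ = 97.000, σ² = 625.023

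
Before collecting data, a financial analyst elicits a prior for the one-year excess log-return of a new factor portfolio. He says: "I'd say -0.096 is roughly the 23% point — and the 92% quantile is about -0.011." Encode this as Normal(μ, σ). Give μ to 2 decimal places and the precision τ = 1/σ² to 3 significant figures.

For Normal(μ,σ), the p-quantile is μ + z_p·σ. Here z_{0.23} = -0.7388, z_{0.92} = 1.405.
So -0.096 = μ − 0.7388σ and -0.011 = μ + 1.405σ.
Subtracting: σ = (-0.011 − -0.096)/(1.405 − (-0.7388)) = 0.04.
Then μ = -0.096 − (-0.7388)·0.04 = -0.07.
Precision τ = 1/σ² = 1/0.03965² = 636.

μ = -0.07, τ = 636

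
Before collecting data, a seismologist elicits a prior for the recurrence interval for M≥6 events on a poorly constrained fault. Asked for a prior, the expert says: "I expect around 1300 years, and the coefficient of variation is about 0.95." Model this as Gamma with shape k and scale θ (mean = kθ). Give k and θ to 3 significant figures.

For Gamma(k, scale θ): mean = kθ, variance = kθ², so CV = 1/√k.
CV = 0.95, hence k = 1/CV² = 1.11.
Then θ = mean/k = 1300/1.11 = 1170.

k ≈ 1.11, θ ≈ 1170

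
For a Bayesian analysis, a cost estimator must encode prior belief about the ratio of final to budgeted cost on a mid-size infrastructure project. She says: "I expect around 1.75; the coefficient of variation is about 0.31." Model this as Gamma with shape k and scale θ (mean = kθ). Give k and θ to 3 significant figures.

For Gamma(k, scale θ): mean = kθ, variance = kθ², so CV = 1/√k.
CV = 0.31, hence k = 1/CV² = 10.4.
Then θ = mean/k = 1.75/10.4 = 0.168.

k ≈ 10.4, θ ≈ 0.168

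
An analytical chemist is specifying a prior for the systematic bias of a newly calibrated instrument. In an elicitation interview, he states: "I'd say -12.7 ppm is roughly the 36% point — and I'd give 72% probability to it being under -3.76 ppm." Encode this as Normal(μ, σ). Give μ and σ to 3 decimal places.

μ = -9.296, σ = 9.498

The p-quantile of Normal(μ,σ) is μ + z_p·σ, with z_{0.36} = -0.3585 and z_{0.72} = 0.5828.
Eliminate σ: μ = (z₂·x₁ − z₁·x₂)/(z₂ − z₁) = (0.5828·-12.7 − (-0.3585)·-3.76)/0.9413 = -9.296.
Then σ = (x₂ − x₁)/(z₂ − z₁) = (-3.76 − -12.7)/0.9413 = 9.498.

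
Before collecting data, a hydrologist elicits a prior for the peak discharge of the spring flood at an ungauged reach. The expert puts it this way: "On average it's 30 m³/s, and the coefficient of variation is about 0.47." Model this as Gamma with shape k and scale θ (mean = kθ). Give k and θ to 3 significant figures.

k ≈ 4.53, θ ≈ 6.63

For Gamma(k, scale θ): mean = kθ, variance = kθ², so CV = 1/√k.
CV = 0.47, hence k = 1/CV² = 4.53.
Then θ = mean/k = 30/4.53 = 6.63.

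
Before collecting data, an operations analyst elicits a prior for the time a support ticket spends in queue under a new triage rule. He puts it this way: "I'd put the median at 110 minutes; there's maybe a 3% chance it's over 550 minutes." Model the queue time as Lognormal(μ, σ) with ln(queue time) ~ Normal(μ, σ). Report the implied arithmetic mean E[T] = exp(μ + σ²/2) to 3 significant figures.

E[T] ≈ 159 minutes

If T ~ Lognormal(μ,σ) then ln T ~ Normal(μ,σ), so the p-quantile of ln T is μ + z_p·σ.
ln(110) = 4.7 and ln(550) = 6.31; z_{0.5} = 0, z_{0.97} = 1.881.
σ = (6.31 − 4.7)/(1.881 − (0)) = 0.856.
μ = 4.7 − (0)·0.856 = 4.700.
E[T] = exp(μ + σ²/2) = exp(4.700 + 0.3661) = 159 minutes.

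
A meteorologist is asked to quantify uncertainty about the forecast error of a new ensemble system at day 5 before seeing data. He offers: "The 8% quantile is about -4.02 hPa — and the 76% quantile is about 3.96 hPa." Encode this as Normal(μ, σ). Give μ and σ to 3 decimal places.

μ = 1.291, σ = 3.780

For Normal(μ,σ), the p-quantile is μ + z_p·σ. Here z_{0.08} = -1.405, z_{0.76} = 0.7063.
So -4.02 = μ − 1.405σ and 3.96 = μ + 0.7063σ.
Subtracting: σ = (3.96 − -4.02)/(0.7063 − (-1.405)) = 3.780.
Then μ = -4.02 − (-1.405)·3.780 = 1.291.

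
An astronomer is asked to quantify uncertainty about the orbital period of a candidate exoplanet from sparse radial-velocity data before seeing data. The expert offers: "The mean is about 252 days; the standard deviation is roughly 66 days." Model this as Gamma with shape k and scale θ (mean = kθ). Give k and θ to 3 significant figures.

For Gamma(k, scale θ): mean = kθ, variance = kθ², so CV = 1/√k.
CV = SD/mean = 66/252 = 0.2619, hence k = 1/CV² = 14.6.
Then θ = mean/k = 252/14.6 = 17.3.

k ≈ 14.6, θ ≈ 17.3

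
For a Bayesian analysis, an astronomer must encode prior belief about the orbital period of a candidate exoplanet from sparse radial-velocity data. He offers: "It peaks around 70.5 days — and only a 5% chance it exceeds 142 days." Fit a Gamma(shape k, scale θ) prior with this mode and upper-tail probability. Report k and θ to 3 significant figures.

Gamma(k,θ) with k>1 has mode (k−1)θ, so θ = 70.5/(k−1).
Need P(X < 142) = 0.95 with θ tied to k this way. Start at k = 2, θ = 70.5: P(X<142) ≈ 0.598.
Too low — raise k to concentrate. Iterating converges to k ≈ 6.65.
Then θ = 70.5/(6.65−1) ≈ 12.5.

k ≈ 6.65, θ ≈ 12.5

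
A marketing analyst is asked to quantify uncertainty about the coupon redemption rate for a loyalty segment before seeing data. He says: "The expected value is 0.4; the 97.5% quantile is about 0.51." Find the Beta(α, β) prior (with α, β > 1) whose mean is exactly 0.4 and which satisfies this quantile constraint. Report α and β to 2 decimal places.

α ≈ 31.28, β ≈ 46.92

With mean 0.4 fixed, write α = 0.4s, β = 0.6s where s = α+β.
Need P(θ < 0.51) = 0.975 under Beta(0.4s, 0.6s). Normal approximation: (q−m)/√(m(1−m)/s) ≈ z_{0.975} = 1.96, so s ≈ 0.4·0.6·(1.96)²/(0.51−0.4)² = 76.2.
At s = 76.2: P(θ<0.51) ≈ 0.974. Adjusting to match 0.975 gives s ≈ 78.20.
So α = 0.4·78.20 ≈ 31.28, β = 0.6·78.20 ≈ 46.92.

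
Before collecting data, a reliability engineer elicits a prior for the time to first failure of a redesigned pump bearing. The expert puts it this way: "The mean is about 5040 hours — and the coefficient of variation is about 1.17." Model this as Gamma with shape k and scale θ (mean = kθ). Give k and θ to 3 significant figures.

For Gamma(k, scale θ): mean = kθ, variance = kθ², so CV = 1/√k.
CV = 1.17, hence k = 1/CV² = 0.731.
Then θ = mean/k = 5040/0.731 = 6900.

k ≈ 0.731, θ ≈ 6900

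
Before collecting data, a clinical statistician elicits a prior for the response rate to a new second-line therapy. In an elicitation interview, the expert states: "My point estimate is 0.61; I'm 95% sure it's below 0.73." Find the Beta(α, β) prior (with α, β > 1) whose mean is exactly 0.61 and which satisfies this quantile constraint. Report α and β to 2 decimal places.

With mean 0.61 fixed, write α = 0.61s, β = 0.39s where s = α+β.
Need P(θ < 0.73) = 0.95 under Beta(0.61s, 0.39s). Normal approximation: (q−m)/√(m(1−m)/s) ≈ z_{0.95} = 1.64, so s ≈ 0.61·0.39·(1.64)²/(0.73−0.61)² = 44.7.
At s = 44.7: P(θ<0.73) ≈ 0.956. Adjusting to match 0.95 gives s ≈ 41.59.
So α = 0.61·41.59 ≈ 25.37, β = 0.39·41.59 ≈ 16.22.

α ≈ 25.37, β ≈ 16.22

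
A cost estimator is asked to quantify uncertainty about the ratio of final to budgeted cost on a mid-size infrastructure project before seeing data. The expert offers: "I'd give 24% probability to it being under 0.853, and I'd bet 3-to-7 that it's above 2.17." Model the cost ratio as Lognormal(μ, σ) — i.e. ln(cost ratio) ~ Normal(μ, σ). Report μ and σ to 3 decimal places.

μ ≈ 0.377, σ ≈ 0.759

If T ~ Lognormal(μ,σ) then ln T ~ Normal(μ,σ), so the p-quantile of ln T is μ + z_p·σ.
ln(0.853) = -0.159 and ln(2.17) = 0.7747; z_{0.24} = -0.7063, z_{0.7} = 0.5244.
σ = (0.7747 − -0.159)/(0.5244 − (-0.7063)) = 0.759.
μ = -0.159 − (-0.7063)·0.759 = 0.377.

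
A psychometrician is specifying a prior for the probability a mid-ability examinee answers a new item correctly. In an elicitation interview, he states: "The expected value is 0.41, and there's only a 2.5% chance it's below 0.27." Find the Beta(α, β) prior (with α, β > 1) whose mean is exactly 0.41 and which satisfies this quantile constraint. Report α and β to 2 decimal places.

With mean 0.41 fixed, write α = 0.41s, β = 0.59s where s = α+β.
Need P(θ < 0.27) = 0.025 under Beta(0.41s, 0.59s). Normal approximation: (q−m)/√(m(1−m)/s) ≈ z_{0.025} = -1.96, so s ≈ 0.41·0.59·(-1.96)²/(0.27−0.41)² = 47.4.
At s = 47.4: P(θ<0.27) ≈ 0.020. Adjusting to match 0.025 gives s ≈ 43.38.
So α = 0.41·43.38 ≈ 17.78, β = 0.59·43.38 ≈ 25.59.

α ≈ 17.78, β ≈ 25.59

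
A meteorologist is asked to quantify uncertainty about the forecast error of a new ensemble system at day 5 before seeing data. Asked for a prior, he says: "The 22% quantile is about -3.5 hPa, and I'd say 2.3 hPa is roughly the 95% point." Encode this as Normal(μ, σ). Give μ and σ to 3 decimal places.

For Normal(μ,σ), the p-quantile is μ + z_p·σ. Here z_{0.22} = -0.7722, z_{0.95} = 1.645.
So -3.5 = μ − 0.7722σ and 2.3 = μ + 1.645σ.
Subtracting: σ = (2.3 − -3.5)/(1.645 − (-0.7722)) = 2.400.
Then μ = -3.5 − (-0.7722)·2.400 = -1.647.

μ = -1.647, σ = 2.400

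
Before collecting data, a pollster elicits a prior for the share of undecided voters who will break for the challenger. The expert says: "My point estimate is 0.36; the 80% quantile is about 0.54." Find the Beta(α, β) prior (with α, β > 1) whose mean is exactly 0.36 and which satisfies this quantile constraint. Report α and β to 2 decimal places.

α ≈ 1.73, β ≈ 3.07

With mean 0.36 fixed, write α = 0.36s, β = 0.64s where s = α+β.
Need P(θ < 0.54) = 0.8 under Beta(0.36s, 0.64s). Normal approximation: (q−m)/√(m(1−m)/s) ≈ z_{0.8} = 0.842, so s ≈ 0.36·0.64·(0.842)²/(0.54−0.36)² = 5.0.
At s = 5.0: P(θ<0.54) ≈ 0.805. Adjusting to match 0.8 gives s ≈ 4.80.
So α = 0.36·4.80 ≈ 1.73, β = 0.64·4.80 ≈ 3.07.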